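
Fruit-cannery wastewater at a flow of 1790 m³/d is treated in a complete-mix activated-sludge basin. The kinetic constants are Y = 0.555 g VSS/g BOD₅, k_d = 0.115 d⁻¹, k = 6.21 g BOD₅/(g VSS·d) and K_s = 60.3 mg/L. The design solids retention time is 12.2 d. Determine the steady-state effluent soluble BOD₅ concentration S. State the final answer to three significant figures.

For a completely mixed reactor with recycle the Lawrence–McCarty relation gives S = K_s·(1 + k_d·θ_c) / [θ_c·(Y·k − k_d) − 1] = 60.3 × (1 + 0.115 × 12.2) / [12.2 × (0.555 × 6.21 − 0.115) − 1] = 144.9 / 39.64 = 3.655 mg/L.

S ≈ 3.65 mg/L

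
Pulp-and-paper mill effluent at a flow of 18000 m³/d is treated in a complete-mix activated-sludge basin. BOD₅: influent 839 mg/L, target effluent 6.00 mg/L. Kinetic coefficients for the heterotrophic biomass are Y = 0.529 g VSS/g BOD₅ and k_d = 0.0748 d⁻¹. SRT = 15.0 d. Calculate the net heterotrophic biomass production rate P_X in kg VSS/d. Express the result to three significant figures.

Correct the yield for decay: Y_obs = Y/(1 + k_d θ_c) = 0.529 / (1 + 0.0748 × 15.0) = 0.529 / 2.122 = 0.2493.
Mass of BOD₅ removed per day: Q(S₀ − S) = 18000 × 833.0 g/m³ = 14994 kg/d.
Net biomass production P_X = Y_obs × Q·(S₀ − S) = 0.2493 × 14994 = 3738 kg VSS/d.

P_X ≈ 3740 kg VSS/d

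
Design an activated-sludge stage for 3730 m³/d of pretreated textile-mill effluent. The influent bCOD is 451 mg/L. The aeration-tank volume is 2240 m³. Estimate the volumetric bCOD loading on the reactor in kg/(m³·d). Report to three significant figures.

L_v ≈ 0.751 kg bCOD/(m³·d)

Volumetric loading L_v = Q·S₀ / V = 3730 × 451 g/m³ / 2240 m³ = 751.0 g/(m³·d) = 0.7510 kg bCOD/(m³·d).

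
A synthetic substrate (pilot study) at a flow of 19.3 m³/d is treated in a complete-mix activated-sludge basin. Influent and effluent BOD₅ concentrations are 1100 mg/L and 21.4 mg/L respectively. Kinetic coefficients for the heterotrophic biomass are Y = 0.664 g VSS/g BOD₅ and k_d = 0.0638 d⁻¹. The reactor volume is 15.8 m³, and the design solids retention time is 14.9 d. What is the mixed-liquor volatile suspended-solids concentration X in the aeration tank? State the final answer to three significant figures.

From V·X·(1 + k_d·θ_c) = Y·Q·(S₀ − S)·θ_c: X = 0.664 × 19.3 × (1100 − 21.4) × 14.9 / [15.8 × (1 + 0.0638 × 14.9)] = 6683 mg/L.

X ≈ 6680 mg/L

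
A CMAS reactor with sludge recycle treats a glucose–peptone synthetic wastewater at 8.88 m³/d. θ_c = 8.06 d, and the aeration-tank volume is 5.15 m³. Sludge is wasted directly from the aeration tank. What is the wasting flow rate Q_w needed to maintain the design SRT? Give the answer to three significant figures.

Q_w ≈ 0.639 m³/d

With mixed-liquor wasting, θ_c = V/Q_w, so Q_w = V/θ_c = 5.150/8.06 = 0.6390 m³/d.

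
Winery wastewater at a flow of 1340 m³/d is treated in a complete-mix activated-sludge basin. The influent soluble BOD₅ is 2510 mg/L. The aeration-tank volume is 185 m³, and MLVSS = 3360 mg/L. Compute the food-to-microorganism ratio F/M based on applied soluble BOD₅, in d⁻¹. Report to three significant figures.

F/M ≈ 5.41 d⁻¹

F/M = applied load / biomass = Q·S₀/(V·X) = 1340 × 2510 / (185.0 × 3360) = 5.411 d⁻¹.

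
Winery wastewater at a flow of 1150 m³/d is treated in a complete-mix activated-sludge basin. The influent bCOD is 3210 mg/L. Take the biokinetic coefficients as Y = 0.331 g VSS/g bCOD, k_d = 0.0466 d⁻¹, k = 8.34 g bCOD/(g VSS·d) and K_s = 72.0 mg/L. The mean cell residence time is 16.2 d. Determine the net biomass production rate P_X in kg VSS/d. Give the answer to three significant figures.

P_X ≈ 696 kg VSS/d

From the Monod/SRT balance for a CMAS, S = K_s·(1+k_d θ_c)/[θ_c·(Y k − k_d) − 1] = 72.0 × (1 + 0.0466 × 16.2) / [16.2 × (0.331 × 8.34 − 0.0466) − 1] = 126.4 / 42.97 = 2.941 mg/L.
Correct the yield for decay: Y_obs = Y/(1 + k_d θ_c) = 0.331 / (1 + 0.0466 × 16.2) = 0.331 / 1.755 = 0.1886.
ΔS = 3210 − 2.94 = 3207 mg/L, so the substrate removal rate is 1150 × 3207/1000 = 3688 kg bCOD/d.
So the net sludge growth is P_X = 0.1886 × 3688 = 695.6 kg VSS/d.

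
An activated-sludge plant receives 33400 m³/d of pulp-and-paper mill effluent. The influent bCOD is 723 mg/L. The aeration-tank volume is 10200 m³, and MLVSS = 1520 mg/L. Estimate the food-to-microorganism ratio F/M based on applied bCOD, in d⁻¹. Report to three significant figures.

F/M = applied load / biomass = Q·S₀/(V·X) = 33400 × 723 / (10200 × 1520) = 1.558 d⁻¹.

F/M ≈ 1.56 d⁻¹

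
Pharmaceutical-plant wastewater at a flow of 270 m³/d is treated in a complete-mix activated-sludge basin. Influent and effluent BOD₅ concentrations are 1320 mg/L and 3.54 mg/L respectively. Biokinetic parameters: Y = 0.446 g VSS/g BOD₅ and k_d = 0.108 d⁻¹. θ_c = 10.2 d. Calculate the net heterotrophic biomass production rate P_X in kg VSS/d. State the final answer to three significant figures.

Y_obs = Y / (1 + k_d θ_c) = 0.446 / (1 + 0.108 × 10.2) = 0.446 / 2.102 = 0.2122.
ΔS = 1320 − 3.54 = 1316 mg/L, so the substrate removal rate is 270 × 1316/1000 = 355.4 kg BOD₅/d.
Net biomass production P_X = Y_obs × Q·(S₀ − S) = 0.2122 × 355.4 = 75.43 kg VSS/d.

P_X ≈ 75.4 kg VSS/d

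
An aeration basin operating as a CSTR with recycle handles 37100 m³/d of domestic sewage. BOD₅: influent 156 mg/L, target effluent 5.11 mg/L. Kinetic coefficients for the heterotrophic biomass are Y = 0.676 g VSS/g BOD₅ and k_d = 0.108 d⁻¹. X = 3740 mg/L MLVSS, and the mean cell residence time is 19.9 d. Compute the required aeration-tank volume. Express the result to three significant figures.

Rearranging the biomass balance for a CMAS with decay, V = Y·Q·ΔS·θ_c / [X·(1+k_d θ_c)] = 0.676 × 37100 × (156 − 5.11) × 19.9 / [3740 × (1 + 0.108 × 19.9)] = 7.53×10^7 / 11778 = 6394 m³.

V ≈ 6390 m³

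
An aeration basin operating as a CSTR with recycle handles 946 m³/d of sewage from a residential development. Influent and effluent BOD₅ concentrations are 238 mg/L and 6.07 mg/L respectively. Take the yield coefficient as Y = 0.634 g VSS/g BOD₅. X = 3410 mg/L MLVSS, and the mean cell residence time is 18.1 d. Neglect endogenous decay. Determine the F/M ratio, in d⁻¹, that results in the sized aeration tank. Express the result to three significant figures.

F/M ≈ 0.0894 d⁻¹

V·X = Y·Q·ΔS·θ_c gives V = 0.634 × 946 × (238 − 6.07) × 18.1 / 3410 = 738.3 m³.
Food-to-microorganism ratio F/M = Q S₀ / (V X) = 946 × 238 / (738.3 × 3410) = 0.08942 d⁻¹.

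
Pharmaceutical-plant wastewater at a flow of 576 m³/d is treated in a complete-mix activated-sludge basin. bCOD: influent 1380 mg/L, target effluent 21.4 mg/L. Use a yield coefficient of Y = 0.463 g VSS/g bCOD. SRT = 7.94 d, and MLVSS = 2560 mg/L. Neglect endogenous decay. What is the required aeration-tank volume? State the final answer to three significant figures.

With k_d = 0 the design equation reduces to V = Y Q (S₀−S) θ_c / X = 0.463 × 576 × (1380 − 21.4) × 7.94 / 2560 = 1124 m³.

V ≈ 1120 m³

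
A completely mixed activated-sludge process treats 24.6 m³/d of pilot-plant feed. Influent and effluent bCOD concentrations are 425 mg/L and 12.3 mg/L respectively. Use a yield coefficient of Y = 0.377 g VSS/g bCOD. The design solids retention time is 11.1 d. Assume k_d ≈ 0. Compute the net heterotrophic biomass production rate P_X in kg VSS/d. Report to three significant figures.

With endogenous decay neglected, the observed yield equals the true yield: Y_obs = Y = 0.377 g VSS/g bCOD.
Q·(S₀ − S) = 24.6 × (425 − 12.3) × 10⁻³ = 10.15 kg/d removed.
Biomass produced: P_X = Y_obs·Q·ΔS = 0.3770 × 10.15 ≈ 3.827 kg VSS/d.

P_X ≈ 3.83 kg VSS/d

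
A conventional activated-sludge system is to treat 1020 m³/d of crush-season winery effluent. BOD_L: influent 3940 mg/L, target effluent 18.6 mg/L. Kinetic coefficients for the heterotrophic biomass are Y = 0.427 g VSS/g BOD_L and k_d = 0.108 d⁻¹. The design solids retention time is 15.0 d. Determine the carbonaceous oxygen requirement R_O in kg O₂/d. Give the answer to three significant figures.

The observed yield is Y_obs = Y/(1 + k_d·θ_c) = 0.427 / (1 + 0.108 × 15.0) = 0.427 / 2.620 = 0.1630 g VSS per g BOD_L removed.
Substrate removed = Q·(S₀ − S) = 1020 m³/d × (3940 − 18.6) g/m³ = 4×10^6 g/d = 4000 kg/d.
Net sludge production P_X = 0.1630 × 4000 = 651.9 kg VSS/d.
R_O = Q·(S₀ − S) − 1.42·P_X = 4000 − 1.42 × 651.9 = 3074 kg O₂/d.

R_O ≈ 3070 kg O₂/d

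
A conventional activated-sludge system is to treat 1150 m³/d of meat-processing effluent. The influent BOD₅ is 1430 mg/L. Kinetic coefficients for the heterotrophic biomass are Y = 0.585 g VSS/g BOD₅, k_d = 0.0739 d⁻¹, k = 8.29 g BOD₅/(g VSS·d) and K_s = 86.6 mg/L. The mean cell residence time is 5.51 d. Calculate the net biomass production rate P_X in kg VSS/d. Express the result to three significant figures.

For a completely mixed reactor with recycle the Lawrence–McCarty relation gives S = K_s·(1 + k_d·θ_c) / [θ_c·(Y·k − k_d) − 1] = 86.6 × (1 + 0.0739 × 5.51) / [5.51 × (0.585 × 8.29 − 0.0739) − 1] = 121.9 / 25.31 = 4.814 mg/L.
Observed yield with endogenous decay: Y_obs = Y / (1 + k_d·θ_c) = 0.585 / (1 + 0.0739 × 5.51) = 0.585 / 1.407 = 0.4157 g VSS/g BOD₅.
ΔS = 1430 − 4.81 = 1425 mg/L, so the substrate removal rate is 1150 × 1425/1000 = 1639 kg BOD₅/d.
So the net sludge growth is P_X = 0.4157 × 1639 = 681.4 kg VSS/d.

P_X ≈ 681 kg VSS/d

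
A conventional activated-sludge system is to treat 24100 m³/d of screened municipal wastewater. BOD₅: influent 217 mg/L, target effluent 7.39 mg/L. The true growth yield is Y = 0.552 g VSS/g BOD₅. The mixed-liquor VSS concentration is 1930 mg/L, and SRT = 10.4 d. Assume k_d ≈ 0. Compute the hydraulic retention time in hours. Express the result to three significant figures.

Biomass mass balance (decay neglected): V·X = Y·Q·(S₀ − S)·θ_c, so V = 0.552 × 24100 × (217 − 7.39) × 10.4 / 1930 = 15026 m³.
τ = V/Q = 15026/24100 = 0.6235 d, or 14.96 h.

τ ≈ 15.0 h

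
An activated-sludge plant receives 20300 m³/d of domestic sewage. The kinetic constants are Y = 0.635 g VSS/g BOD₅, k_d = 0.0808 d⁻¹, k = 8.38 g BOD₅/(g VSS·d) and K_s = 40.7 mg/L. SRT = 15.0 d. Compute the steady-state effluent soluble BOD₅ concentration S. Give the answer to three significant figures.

From the Monod/SRT balance for a CMAS, S = K_s·(1+k_d θ_c)/[θ_c·(Y k − k_d) − 1] = 40.7 × (1 + 0.0808 × 15.0) / [15.0 × (0.635 × 8.38 − 0.0808) − 1] = 90.03 / 77.61 = 1.160 mg/L.

S ≈ 1.16 mg/L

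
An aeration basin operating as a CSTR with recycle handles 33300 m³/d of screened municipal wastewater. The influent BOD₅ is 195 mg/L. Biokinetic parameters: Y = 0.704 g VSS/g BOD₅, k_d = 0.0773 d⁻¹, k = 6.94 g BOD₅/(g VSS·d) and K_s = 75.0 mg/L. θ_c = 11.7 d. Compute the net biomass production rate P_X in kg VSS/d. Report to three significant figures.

Effluent substrate depends only on kinetics and SRT: S = K_s(1 + k_d θ_c) / [θ_c(Yk − k_d) − 1] = 75.0 × (1 + 0.0773 × 11.7) / [11.7 × (0.704 × 6.94 − 0.0773) − 1] = 142.8 / 55.26 = 2.585 mg/L.
Y_obs = Y / (1 + k_d θ_c) = 0.704 / (1 + 0.0773 × 11.7) = 0.704 / 1.904 = 0.3697.
ΔS = 195 − 2.58 = 192.4 mg/L, so the substrate removal rate is 33300 × 192.4/1000 = 6408 kg BOD₅/d.
Biomass produced: P_X = Y_obs·Q·ΔS = 0.3697 × 6408 ≈ 2369 kg VSS/d.

P_X ≈ 2370 kg VSS/d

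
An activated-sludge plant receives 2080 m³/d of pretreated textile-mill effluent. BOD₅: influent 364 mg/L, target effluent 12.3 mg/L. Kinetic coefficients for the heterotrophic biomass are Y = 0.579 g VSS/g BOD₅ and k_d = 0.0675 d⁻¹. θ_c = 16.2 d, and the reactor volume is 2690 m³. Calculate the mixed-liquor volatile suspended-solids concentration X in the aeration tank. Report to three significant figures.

Solving the biomass balance for X: X = Y Q (S₀−S) θ_c / [V (1+k_d θ_c)] = 0.579 × 2080 × (364 − 12.3) × 16.2 / [2690 × (1 + 0.0675 × 16.2)] = 1218 mg/L.

X ≈ 1220 mg/L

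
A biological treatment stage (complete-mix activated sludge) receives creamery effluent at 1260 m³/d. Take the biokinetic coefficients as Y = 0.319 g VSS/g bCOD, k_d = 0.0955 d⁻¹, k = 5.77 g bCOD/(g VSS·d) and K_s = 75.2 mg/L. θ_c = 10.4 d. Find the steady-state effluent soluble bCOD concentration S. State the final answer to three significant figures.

S ≈ 8.74 mg/L

Effluent substrate depends only on kinetics and SRT: S = K_s(1 + k_d θ_c) / [θ_c(Yk − k_d) − 1] = 75.2 × (1 + 0.0955 × 10.4) / [10.4 × (0.319 × 5.77 − 0.0955) − 1] = 149.9 / 17.15 = 8.740 mg/L.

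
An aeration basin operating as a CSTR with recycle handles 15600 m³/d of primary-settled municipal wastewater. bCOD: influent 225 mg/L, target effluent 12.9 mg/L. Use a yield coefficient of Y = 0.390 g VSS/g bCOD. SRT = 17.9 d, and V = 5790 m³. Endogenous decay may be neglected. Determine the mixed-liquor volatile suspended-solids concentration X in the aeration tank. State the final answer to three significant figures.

X ≈ 3990 mg/L

Without decay, X = Y Q (S₀−S) θ_c / V = 0.390 × 15600 × (225 − 12.9) × 17.9 / 5790 = 3989 mg/L.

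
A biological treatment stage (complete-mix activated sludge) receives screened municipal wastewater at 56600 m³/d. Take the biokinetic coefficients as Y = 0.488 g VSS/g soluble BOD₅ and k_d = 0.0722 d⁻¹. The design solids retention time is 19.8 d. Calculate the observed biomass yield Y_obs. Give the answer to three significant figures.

Y_obs ≈ 0.201 g VSS/g soluble BOD₅

Correct the yield for decay: Y_obs = Y/(1 + k_d θ_c) = 0.488 / (1 + 0.0722 × 19.8) = 0.488 / 2.430 = 0.2009.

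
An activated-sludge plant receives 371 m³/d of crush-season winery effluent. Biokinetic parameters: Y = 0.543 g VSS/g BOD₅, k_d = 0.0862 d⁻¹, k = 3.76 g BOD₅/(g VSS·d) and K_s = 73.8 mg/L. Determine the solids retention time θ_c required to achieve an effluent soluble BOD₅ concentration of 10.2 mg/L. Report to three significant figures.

θ_c ≈ 6.18 d

At the target effluent, Y k S/(K_s+S) = 0.543×3.76×10.2/84.00 = 0.2479 d⁻¹.
Then 1/θ_c = μ − k_d = 0.2479 − 0.0862 = 0.1617 d⁻¹, giving θ_c = 6.184 d.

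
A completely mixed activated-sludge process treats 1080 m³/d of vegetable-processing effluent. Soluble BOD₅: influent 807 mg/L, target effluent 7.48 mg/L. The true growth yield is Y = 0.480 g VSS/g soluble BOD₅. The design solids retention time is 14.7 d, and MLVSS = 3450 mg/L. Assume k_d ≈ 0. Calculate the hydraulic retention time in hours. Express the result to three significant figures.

Biomass mass balance (decay neglected): V·X = Y·Q·(S₀ − S)·θ_c, so V = 0.480 × 1080 × (807 − 7.48) × 14.7 / 3450 = 1766 m³.
τ = V/Q = 1766/1080 = 1.635 d, or 39.24 h.

τ ≈ 39.2 h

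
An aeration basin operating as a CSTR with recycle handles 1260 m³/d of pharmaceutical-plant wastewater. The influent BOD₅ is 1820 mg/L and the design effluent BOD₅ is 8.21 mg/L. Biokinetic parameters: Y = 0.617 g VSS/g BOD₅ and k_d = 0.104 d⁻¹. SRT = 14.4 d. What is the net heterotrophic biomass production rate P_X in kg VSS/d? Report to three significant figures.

Correct the yield for decay: Y_obs = Y/(1 + k_d θ_c) = 0.617 / (1 + 0.104 × 14.4) = 0.617 / 2.498 = 0.2470.
ΔS = 1820 − 8.21 = 1812 mg/L, so the substrate removal rate is 1260 × 1812/1000 = 2283 kg BOD₅/d.
P_X = Y_obs · Q(S₀ − S) = 0.2470 × 2283 = 564.0 kg VSS/d.

P_X ≈ 564 kg VSS/d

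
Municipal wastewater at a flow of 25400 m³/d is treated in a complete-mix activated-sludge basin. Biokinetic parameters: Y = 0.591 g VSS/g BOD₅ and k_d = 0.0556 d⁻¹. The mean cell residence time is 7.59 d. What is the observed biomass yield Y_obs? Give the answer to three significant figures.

Y_obs ≈ 0.416 g VSS/g BOD₅

Observed yield with endogenous decay: Y_obs = Y / (1 + k_d·θ_c) = 0.591 / (1 + 0.0556 × 7.59) = 0.591 / 1.422 = 0.4156 g VSS/g BOD₅.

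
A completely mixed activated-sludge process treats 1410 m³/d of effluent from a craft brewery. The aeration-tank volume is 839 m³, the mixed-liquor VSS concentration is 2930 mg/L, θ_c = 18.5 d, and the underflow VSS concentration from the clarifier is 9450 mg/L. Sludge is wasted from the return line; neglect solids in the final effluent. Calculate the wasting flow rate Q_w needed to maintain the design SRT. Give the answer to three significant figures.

Q_w = (V·X)/(θ_c X_r) = 839.0 × 2930 / (18.5 × 9450) = 14.06 m³/d.

Q_w ≈ 14.1 m³/d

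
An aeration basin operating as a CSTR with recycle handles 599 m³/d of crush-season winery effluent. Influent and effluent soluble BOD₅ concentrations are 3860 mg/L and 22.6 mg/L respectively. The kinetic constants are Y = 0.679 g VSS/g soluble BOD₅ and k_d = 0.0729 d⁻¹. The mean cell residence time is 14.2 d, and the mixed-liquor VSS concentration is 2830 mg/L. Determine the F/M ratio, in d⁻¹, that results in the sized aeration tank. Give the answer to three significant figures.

F/M ≈ 0.212 d⁻¹

Rearranging the biomass balance for a CMAS with decay, V = Y·Q·ΔS·θ_c / [X·(1+k_d θ_c)] = 0.679 × 599 × (3860 − 22.6) × 14.2 / [2830 × (1 + 0.0729 × 14.2)] = 2.22×10^7 / 5760 = 3848 m³.
F/M = Q·S₀ / (V·X) = 599 × 3860 / (3848 × 2830) = 0.2123 g soluble BOD₅·(g VSS·d)⁻¹.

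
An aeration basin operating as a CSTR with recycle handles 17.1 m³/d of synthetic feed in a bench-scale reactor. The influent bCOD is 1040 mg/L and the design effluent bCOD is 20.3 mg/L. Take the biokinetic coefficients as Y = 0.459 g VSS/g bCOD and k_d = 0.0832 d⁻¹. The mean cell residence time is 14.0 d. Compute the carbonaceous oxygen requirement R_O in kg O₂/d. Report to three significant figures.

Y_obs = Y / (1 + k_d θ_c) = 0.459 / (1 + 0.0832 × 14.0) = 0.459 / 2.165 = 0.2120.
Q·(S₀ − S) = 17.1 × (1040 − 20.3) × 10⁻³ = 17.44 kg/d removed.
Biomass synthesised: P_X = Y_obs × 17.44 = 3.697 kg VSS/d.
R_O = Q·ΔS − 1.42 P_X = 17.44 − 5.250 = 12.19 kg O₂/d.

R_O ≈ 12.2 kg O₂/d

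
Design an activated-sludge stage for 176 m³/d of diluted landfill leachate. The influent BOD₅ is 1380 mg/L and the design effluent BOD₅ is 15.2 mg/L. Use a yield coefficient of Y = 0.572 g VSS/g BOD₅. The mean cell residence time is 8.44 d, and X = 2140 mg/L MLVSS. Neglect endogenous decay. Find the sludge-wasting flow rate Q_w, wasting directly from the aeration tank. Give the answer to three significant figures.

With k_d = 0 the design equation reduces to V = Y Q (S₀−S) θ_c / X = 0.572 × 176 × (1380 − 15.2) × 8.44 / 2140 = 541.9 m³.
With mixed-liquor wasting, θ_c = V/Q_w, so Q_w = V/θ_c = 541.9/8.44 = 64.20 m³/d.

Q_w ≈ 64.2 m³/d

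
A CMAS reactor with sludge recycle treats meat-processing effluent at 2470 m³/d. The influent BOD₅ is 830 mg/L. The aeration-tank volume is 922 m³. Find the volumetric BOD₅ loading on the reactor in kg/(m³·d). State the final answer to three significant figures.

L_v ≈ 2.22 kg BOD₅/(m³·d)

Volumetric loading L_v = Q·S₀ / V = 2470 × 830 g/m³ / 922.0 m³ = 2224 g/(m³·d) = 2.224 kg BOD₅/(m³·d).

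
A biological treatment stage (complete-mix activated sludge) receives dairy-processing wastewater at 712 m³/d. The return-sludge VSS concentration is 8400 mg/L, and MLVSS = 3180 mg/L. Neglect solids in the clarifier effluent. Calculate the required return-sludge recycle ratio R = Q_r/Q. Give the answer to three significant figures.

R ≈ 0.609

Solids balance on the clarifier gives (1+R)X = R·X_r, so R = X/(X_r − X) = 3180 / (8400 − 3180) = 0.6092.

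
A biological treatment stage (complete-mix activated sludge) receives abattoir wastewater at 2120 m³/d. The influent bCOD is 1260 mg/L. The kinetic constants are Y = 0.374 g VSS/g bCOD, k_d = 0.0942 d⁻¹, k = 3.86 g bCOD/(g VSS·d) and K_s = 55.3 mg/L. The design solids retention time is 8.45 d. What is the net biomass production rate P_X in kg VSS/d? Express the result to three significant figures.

P_X ≈ 552 kg VSS/d

For a completely mixed reactor with recycle the Lawrence–McCarty relation gives S = K_s·(1 + k_d·θ_c) / [θ_c·(Y·k − k_d) − 1] = 55.3 × (1 + 0.0942 × 8.45) / [8.45 × (0.374 × 3.86 − 0.0942) − 1] = 99.32 / 10.40 = 9.547 mg/L.
Observed yield with endogenous decay: Y_obs = Y / (1 + k_d·θ_c) = 0.374 / (1 + 0.0942 × 8.45) = 0.374 / 1.796 = 0.2082 g VSS/g bCOD.
Q·(S₀ − S) = 2120 × (1260 − 9.55) × 10⁻³ = 2651 kg/d removed.
So the net sludge growth is P_X = 0.2082 × 2651 = 552.0 kg VSS/d.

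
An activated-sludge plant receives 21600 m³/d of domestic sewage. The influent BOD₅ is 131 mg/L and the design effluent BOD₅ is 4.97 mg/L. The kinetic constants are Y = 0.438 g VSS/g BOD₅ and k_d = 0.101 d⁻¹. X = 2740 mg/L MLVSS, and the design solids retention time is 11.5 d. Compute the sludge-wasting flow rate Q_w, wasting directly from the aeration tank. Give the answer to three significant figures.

Rearranging the biomass balance for a CMAS with decay, V = Y·Q·ΔS·θ_c / [X·(1+k_d θ_c)] = 0.438 × 21600 × (131 − 4.97) × 11.5 / [2740 × (1 + 0.101 × 11.5)] = 1.37×10^7 / 5923 = 2315 m³.
For wasting at MLVSS concentration, Q_w = V/θ_c = 2315/11.5 = 201.3 m³/d.

Q_w ≈ 201 m³/d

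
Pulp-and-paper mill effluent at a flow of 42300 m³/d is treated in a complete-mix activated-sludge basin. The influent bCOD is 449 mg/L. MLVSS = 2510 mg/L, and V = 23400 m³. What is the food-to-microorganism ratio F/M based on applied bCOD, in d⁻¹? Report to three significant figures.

F/M ≈ 0.323 d⁻¹

F/M = applied load / biomass = Q·S₀/(V·X) = 42300 × 449 / (23400 × 2510) = 0.3234 d⁻¹.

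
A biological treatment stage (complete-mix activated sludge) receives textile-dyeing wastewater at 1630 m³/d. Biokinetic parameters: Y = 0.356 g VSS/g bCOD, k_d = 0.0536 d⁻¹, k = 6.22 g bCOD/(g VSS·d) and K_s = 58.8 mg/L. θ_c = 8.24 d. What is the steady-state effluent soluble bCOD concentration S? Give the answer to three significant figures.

S ≈ 5.04 mg/L

From the Monod/SRT balance for a CMAS, S = K_s·(1+k_d θ_c)/[θ_c·(Y k − k_d) − 1] = 58.8 × (1 + 0.0536 × 8.24) / [8.24 × (0.356 × 6.22 − 0.0536) − 1] = 84.77 / 16.80 = 5.045 mg/L.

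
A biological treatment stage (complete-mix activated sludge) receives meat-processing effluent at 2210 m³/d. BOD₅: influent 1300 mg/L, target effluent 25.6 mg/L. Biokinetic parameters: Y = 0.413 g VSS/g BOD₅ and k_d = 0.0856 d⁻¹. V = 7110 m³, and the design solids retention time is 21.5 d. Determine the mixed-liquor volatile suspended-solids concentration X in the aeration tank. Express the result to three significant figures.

X ≈ 1240 mg/L

From V·X·(1 + k_d·θ_c) = Y·Q·(S₀ − S)·θ_c: X = 0.413 × 2210 × (1300 − 25.6) × 21.5 / [7110 × (1 + 0.0856 × 21.5)] = 1238 mg/L.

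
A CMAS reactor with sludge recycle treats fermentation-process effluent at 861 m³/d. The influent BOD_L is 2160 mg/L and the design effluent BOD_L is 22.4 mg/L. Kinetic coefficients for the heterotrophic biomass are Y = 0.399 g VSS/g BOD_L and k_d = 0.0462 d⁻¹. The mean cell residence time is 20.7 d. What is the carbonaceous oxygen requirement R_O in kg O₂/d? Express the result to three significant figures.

R_O ≈ 1310 kg O₂/d

Observed yield with endogenous decay: Y_obs = Y / (1 + k_d·θ_c) = 0.399 / (1 + 0.0462 × 20.7) = 0.399 / 1.956 = 0.2040 g VSS/g BOD_L.
Substrate removed = Q·(S₀ − S) = 861 m³/d × (2160 − 22.4) g/m³ = 1.84×10^6 g/d = 1840 kg/d.
P_X = Y_obs·Q·(S₀ − S) = 0.2040 × 1840 = 375.4 kg VSS/d.
Carbonaceous O₂ demand = substrate oxidised − cell-mass equivalent = 1840 − 1.42 × 375.4 = 1307 kg O₂/d.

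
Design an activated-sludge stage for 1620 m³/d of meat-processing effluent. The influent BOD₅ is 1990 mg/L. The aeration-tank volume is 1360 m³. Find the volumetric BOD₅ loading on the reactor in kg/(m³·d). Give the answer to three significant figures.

Applied BOD₅ load per unit volume = Q·S₀/V = (1620 × 1990/1000)/1360 = 2.370 kg BOD₅·m⁻³·d⁻¹.

L_v ≈ 2.37 kg BOD₅/(m³·d)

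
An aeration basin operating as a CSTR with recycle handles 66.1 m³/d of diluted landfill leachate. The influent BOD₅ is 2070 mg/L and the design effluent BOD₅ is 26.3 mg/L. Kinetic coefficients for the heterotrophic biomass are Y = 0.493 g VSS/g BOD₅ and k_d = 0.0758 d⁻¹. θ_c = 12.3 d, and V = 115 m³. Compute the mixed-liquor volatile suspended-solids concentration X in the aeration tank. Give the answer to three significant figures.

X ≈ 3690 mg/L

X = Y·Q·ΔS·θ_c / [V·(1 + k_d θ_c)] = 0.493 × 66.1 × (2070 − 26.3) × 12.3 / [115 × (1 + 0.0758 × 12.3)] = 3686 mg/L.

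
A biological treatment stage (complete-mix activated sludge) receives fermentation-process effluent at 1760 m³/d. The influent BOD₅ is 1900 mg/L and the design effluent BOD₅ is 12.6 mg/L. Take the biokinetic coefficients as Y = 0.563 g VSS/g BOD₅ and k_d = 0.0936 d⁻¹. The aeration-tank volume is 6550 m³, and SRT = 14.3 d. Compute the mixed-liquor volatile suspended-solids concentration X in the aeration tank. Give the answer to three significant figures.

From V·X·(1 + k_d·θ_c) = Y·Q·(S₀ − S)·θ_c: X = 0.563 × 1760 × (1900 − 12.6) × 14.3 / [6550 × (1 + 0.0936 × 14.3)] = 1746 mg/L.

X ≈ 1750 mg/L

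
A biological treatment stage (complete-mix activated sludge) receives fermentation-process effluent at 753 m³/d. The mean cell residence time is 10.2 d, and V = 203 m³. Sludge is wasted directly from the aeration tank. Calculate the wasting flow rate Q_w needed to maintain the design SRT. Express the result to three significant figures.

With mixed-liquor wasting, θ_c = V/Q_w, so Q_w = V/θ_c = 203.0/10.2 = 19.90 m³/d.

Q_w ≈ 19.9 m³/d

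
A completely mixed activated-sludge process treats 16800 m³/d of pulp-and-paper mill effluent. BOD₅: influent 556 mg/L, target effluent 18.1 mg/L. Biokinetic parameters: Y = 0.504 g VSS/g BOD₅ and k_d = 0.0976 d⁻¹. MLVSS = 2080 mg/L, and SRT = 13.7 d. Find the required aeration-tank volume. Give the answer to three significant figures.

V ≈ 12800 m³

From the SRT design equation V = Y Q (S₀−S) θ_c / [X (1 + k_d θ_c)] = 0.504 × 16800 × (556 − 18.1) × 13.7 / [2080 × (1 + 0.0976 × 13.7)] = 6.24×10^7 / 4861 = 12836 m³.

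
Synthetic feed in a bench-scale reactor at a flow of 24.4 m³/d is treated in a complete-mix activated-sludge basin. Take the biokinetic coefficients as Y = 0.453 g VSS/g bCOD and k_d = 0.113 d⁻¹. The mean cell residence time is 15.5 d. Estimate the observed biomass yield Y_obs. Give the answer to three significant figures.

The observed yield is Y_obs = Y/(1 + k_d·θ_c) = 0.453 / (1 + 0.113 × 15.5) = 0.453 / 2.752 = 0.1646 g VSS per g bCOD removed.

Y_obs ≈ 0.165 g VSS/g bCOD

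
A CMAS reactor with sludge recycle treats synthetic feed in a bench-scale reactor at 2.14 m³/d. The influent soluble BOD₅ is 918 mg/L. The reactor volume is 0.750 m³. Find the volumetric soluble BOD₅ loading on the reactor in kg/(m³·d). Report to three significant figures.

L_v ≈ 2.62 kg soluble BOD₅/(m³·d)

Applied soluble BOD₅ load per unit volume = Q·S₀/V = (2.14 × 918/1000)/0.7500 = 2.619 kg soluble BOD₅·m⁻³·d⁻¹.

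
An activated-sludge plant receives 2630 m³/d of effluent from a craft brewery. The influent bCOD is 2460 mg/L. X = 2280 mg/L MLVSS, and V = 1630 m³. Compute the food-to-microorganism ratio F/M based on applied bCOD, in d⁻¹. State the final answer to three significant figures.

F/M ≈ 1.74 d⁻¹

F/M = applied load / biomass = Q·S₀/(V·X) = 2630 × 2460 / (1630 × 2280) = 1.741 d⁻¹.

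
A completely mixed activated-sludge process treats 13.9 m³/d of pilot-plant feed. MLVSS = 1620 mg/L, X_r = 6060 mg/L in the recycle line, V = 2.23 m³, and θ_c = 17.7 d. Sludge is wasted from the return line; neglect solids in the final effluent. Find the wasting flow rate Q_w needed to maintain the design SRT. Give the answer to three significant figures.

Q_w ≈ 0.0337 m³/d

Q_w = (V·X)/(θ_c X_r) = 2.230 × 1620 / (17.7 × 6060) = 0.03368 m³/d.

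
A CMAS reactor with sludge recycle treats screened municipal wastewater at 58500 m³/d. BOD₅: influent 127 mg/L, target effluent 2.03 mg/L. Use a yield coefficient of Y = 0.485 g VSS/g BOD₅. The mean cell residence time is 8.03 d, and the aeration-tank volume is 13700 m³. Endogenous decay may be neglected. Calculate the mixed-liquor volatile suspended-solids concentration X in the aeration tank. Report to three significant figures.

X ≈ 2080 mg/L

X = Y·Q·ΔS·θ_c / V = 0.485 × 58500 × (127 − 2.03) × 8.03 / 13700 = 2078 mg/L.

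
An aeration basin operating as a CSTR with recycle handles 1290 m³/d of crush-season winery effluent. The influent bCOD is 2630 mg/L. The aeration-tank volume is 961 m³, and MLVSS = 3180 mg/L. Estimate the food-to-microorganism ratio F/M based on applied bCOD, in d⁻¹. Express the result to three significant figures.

Food-to-microorganism ratio F/M = Q S₀ / (V X) = 1290 × 2630 / (961.0 × 3180) = 1.110 d⁻¹.

F/M ≈ 1.11 d⁻¹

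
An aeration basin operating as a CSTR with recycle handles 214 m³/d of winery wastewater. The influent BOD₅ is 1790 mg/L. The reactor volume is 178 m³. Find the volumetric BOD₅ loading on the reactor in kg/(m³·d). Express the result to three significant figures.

L_v ≈ 2.15 kg BOD₅/(m³·d)

L_v = Q S₀ / V = 214 × 1790 × 10⁻³ / 178.0 = 2.152 kg/(m³·d).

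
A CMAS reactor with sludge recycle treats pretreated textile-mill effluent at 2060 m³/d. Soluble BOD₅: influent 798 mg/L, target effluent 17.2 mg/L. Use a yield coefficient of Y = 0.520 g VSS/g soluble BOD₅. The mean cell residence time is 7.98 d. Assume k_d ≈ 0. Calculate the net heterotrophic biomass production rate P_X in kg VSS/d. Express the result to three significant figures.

P_X ≈ 836 kg VSS/d

With endogenous decay neglected, the observed yield equals the true yield: Y_obs = Y = 0.520 g VSS/g soluble BOD₅.
Q·(S₀ − S) = 2060 × (798 − 17.2) × 10⁻³ = 1608 kg/d removed.
So the net sludge growth is P_X = 0.5200 × 1608 = 836.4 kg VSS/d.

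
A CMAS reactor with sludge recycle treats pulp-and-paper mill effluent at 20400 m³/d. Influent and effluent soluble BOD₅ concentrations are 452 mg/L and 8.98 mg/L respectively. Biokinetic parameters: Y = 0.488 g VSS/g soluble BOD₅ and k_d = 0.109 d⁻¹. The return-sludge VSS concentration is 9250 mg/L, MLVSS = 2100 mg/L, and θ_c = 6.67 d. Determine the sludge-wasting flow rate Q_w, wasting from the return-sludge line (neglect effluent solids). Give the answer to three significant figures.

Q_w ≈ 276 m³/d

Rearranging the biomass balance for a CMAS with decay, V = Y·Q·ΔS·θ_c / [X·(1+k_d θ_c)] = 0.488 × 20400 × (452 − 8.98) × 6.67 / [2100 × (1 + 0.109 × 6.67)] = 2.94×10^7 / 3627 = 8111 m³.
θ_c = V·X/(Q_w·X_r) when wasting from the recycle, so Q_w = V·X/(θ_c·X_r) = 8111 × 2100 / (6.67 × 9250) = 276.1 m³/d.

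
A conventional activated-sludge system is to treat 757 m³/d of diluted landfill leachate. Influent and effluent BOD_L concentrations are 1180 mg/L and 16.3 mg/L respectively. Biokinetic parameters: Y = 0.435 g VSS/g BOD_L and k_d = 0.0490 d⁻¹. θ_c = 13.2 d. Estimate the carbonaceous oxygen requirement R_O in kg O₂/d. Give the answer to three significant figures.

R_O ≈ 550 kg O₂/d

Y_obs = Y / (1 + k_d θ_c) = 0.435 / (1 + 0.0490 × 13.2) = 0.435 / 1.647 = 0.2641.
Substrate removed = Q·(S₀ − S) = 757 m³/d × (1180 − 16.3) g/m³ = 8.81×10^5 g/d = 880.9 kg/d.
Net sludge production P_X = 0.2641 × 880.9 = 232.7 kg VSS/d.
Carbonaceous O₂ demand = substrate oxidised − cell-mass equivalent = 880.9 − 1.42 × 232.7 = 550.5 kg O₂/d.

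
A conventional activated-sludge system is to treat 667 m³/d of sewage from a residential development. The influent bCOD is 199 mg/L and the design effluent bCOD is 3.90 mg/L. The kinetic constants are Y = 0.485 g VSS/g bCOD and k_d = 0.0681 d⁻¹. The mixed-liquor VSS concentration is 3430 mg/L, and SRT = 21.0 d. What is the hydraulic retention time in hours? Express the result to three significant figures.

τ ≈ 5.72 h

Steady-state biomass mass balance: V·X·(1 + k_d·θ_c) = Y·Q·(S₀ − S)·θ_c, so V = 0.485 × 667 × (199 − 3.90) × 21.0 / [3430 × (1 + 0.0681 × 21.0)] = 1.33×10^6 / 8335 = 159.0 m³.
Hydraulic retention time τ = V/Q = 159.0 / 667 = 0.2384 d = 5.722 h.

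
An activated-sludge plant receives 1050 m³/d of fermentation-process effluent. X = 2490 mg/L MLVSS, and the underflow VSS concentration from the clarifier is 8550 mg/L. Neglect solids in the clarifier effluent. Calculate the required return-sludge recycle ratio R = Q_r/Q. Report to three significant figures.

R ≈ 0.411

Solids balance on the clarifier gives (1+R)X = R·X_r, so R = X/(X_r − X) = 2490 / (8550 − 2490) = 0.4109.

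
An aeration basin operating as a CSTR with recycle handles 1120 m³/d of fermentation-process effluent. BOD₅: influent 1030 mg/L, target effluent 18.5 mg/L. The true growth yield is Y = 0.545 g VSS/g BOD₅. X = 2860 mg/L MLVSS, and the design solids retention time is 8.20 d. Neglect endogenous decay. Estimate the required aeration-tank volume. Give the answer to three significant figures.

V ≈ 1770 m³

Biomass mass balance (decay neglected): V·X = Y·Q·(S₀ − S)·θ_c, so V = 0.545 × 1120 × (1030 − 18.5) × 8.20 / 2860 = 1770 m³.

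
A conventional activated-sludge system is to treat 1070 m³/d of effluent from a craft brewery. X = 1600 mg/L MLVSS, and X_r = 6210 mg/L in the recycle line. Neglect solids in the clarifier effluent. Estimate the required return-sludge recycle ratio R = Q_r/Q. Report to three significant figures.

Mass balance around the secondary clarifier (neglecting effluent solids): R = X / (X_r − X) = 1600 / (6210 − 1600) = 0.3471.

R ≈ 0.347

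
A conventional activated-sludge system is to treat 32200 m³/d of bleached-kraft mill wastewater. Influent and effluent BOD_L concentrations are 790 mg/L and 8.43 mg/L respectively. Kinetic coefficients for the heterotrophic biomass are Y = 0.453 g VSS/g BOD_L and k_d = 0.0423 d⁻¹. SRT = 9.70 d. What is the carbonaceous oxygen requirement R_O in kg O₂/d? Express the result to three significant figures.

R_O ≈ 13700 kg O₂/d

Y_obs = Y / (1 + k_d θ_c) = 0.453 / (1 + 0.0423 × 9.70) = 0.453 / 1.410 = 0.3212.
ΔS = 790 − 8.43 = 781.6 mg/L, so the substrate removal rate is 32200 × 781.6/1000 = 25167 kg BOD_L/d.
P_X = Y_obs·Q·(S₀ − S) = 0.3212 × 25167 = 8084 kg VSS/d.
R_O = Q·(S₀ − S) − 1.42·P_X = 25167 − 1.42 × 8084 = 13688 kg O₂/d.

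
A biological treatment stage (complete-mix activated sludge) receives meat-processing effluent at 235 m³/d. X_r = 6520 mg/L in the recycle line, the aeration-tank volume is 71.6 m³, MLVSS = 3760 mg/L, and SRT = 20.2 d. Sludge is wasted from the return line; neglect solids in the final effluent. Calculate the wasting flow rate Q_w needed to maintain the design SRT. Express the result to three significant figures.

Q_w ≈ 2.04 m³/d

Wasting from the return line (neglecting effluent solids): Q_w = V·X / (θ_c·X_r) = 71.60 × 3760 / (20.2 × 6520) = 2.044 m³/d.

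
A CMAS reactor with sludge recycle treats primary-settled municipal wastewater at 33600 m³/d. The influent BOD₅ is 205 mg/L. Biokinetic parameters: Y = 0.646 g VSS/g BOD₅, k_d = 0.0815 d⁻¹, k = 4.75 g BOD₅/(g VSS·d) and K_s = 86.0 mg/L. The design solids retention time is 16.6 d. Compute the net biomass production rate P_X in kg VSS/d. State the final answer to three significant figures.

From the Monod/SRT balance for a CMAS, S = K_s·(1+k_d θ_c)/[θ_c·(Y k − k_d) − 1] = 86.0 × (1 + 0.0815 × 16.6) / [16.6 × (0.646 × 4.75 − 0.0815) − 1] = 202.3 / 48.58 = 4.165 mg/L.
The observed yield is Y_obs = Y/(1 + k_d·θ_c) = 0.646 / (1 + 0.0815 × 16.6) = 0.646 / 2.353 = 0.2746 g VSS per g BOD₅ removed.
Substrate removed = Q·(S₀ − S) = 33600 m³/d × (205 − 4.16) g/m³ = 6.75×10^6 g/d = 6748 kg/d.
P_X = Y_obs · Q(S₀ − S) = 0.2746 × 6748 = 1853 kg VSS/d.

P_X ≈ 1850 kg VSS/d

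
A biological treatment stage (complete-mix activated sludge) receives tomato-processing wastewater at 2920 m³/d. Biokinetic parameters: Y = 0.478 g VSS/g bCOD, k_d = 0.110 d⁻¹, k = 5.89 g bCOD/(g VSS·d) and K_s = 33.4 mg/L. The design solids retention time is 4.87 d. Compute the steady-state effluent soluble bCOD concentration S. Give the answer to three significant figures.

Effluent substrate depends only on kinetics and SRT: S = K_s(1 + k_d θ_c) / [θ_c(Yk − k_d) − 1] = 33.4 × (1 + 0.110 × 4.87) / [4.87 × (0.478 × 5.89 − 0.110) − 1] = 51.29 / 12.18 = 4.213 mg/L.

S ≈ 4.21 mg/L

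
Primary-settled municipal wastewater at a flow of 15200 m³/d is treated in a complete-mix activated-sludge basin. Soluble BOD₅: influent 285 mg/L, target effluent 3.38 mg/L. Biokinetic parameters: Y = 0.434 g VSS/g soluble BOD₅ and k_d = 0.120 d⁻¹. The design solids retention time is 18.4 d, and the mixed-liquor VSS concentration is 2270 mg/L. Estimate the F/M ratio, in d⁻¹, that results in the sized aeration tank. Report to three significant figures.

F/M ≈ 0.407 d⁻¹

Rearranging the biomass balance for a CMAS with decay, V = Y·Q·ΔS·θ_c / [X·(1+k_d θ_c)] = 0.434 × 15200 × (285 − 3.38) × 18.4 / [2270 × (1 + 0.120 × 18.4)] = 3.42×10^7 / 7282 = 4694 m³.
Food-to-microorganism ratio F/M = Q S₀ / (V X) = 15200 × 285 / (4694 × 2270) = 0.4065 d⁻¹.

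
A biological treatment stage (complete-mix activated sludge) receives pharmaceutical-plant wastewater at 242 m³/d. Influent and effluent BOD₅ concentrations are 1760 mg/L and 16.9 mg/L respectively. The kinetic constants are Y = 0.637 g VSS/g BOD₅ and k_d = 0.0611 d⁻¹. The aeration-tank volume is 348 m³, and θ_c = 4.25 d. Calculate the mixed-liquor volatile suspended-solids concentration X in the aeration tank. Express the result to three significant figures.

X ≈ 2610 mg/L

Solving the biomass balance for X: X = Y Q (S₀−S) θ_c / [V (1+k_d θ_c)] = 0.637 × 242 × (1760 − 16.9) × 4.25 / [348 × (1 + 0.0611 × 4.25)] = 2605 mg/L.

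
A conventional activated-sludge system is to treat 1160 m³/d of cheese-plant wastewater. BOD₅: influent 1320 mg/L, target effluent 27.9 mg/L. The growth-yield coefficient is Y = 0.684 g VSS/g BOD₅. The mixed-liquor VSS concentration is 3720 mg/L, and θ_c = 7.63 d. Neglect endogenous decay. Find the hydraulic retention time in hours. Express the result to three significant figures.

Biomass mass balance (decay neglected): V·X = Y·Q·(S₀ − S)·θ_c, so V = 0.684 × 1160 × (1320 − 27.9) × 7.63 / 3720 = 2103 m³.
Hydraulic retention time τ = V/Q = 2103 / 1160 = 1.813 d = 43.51 h.

τ ≈ 43.5 h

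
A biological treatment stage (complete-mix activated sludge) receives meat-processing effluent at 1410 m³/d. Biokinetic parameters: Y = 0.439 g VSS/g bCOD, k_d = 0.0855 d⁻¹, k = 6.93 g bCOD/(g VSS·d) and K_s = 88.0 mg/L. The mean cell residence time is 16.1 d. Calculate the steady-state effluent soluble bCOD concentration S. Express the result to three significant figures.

From the Monod/SRT balance for a CMAS, S = K_s·(1+k_d θ_c)/[θ_c·(Y k − k_d) − 1] = 88.0 × (1 + 0.0855 × 16.1) / [16.1 × (0.439 × 6.93 − 0.0855) − 1] = 209.1 / 46.60 = 4.488 mg/L.

S ≈ 4.49 mg/L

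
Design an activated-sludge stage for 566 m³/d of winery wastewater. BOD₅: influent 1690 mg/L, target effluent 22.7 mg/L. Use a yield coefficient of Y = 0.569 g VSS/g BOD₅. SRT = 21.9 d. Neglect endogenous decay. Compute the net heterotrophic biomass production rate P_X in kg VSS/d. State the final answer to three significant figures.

P_X ≈ 537 kg VSS/d

With endogenous decay neglected, the observed yield equals the true yield: Y_obs = Y = 0.569 g VSS/g BOD₅.
Substrate removed = Q·(S₀ − S) = 566 m³/d × (1690 − 22.7) g/m³ = 9.44×10^5 g/d = 943.7 kg/d.
Net biomass production P_X = Y_obs × Q·(S₀ − S) = 0.5690 × 943.7 = 537.0 kg VSS/d.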